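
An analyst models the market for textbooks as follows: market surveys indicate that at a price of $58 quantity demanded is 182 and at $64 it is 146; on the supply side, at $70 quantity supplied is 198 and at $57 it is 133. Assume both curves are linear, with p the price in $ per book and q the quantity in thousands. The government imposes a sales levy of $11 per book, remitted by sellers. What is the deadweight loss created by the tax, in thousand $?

Deadweight loss = $165 thousand.

Demand slope: (146 − 182)/(64 − 58) = -6, so qd = 530 − 6p.
Supply slope: (133 − 198)/(57 − 70) = 5, so qs = 5p − 152.
Before the tax: set 530 − 6p = 5p − 152 → p* = $62, q* = 158.
With the tax collected from sellers, supply shifts: qs = 5(p − 11) − 152.
New equilibrium: consumers pay $67, sellers receive $56, q = 128. (Wedge: pb − ps = 11.)
Quantity falls by |ΔQ| = |158 − 128| = 30.
DWL = ½ · t · |ΔQ| = ½ · 11 · 30 = $165.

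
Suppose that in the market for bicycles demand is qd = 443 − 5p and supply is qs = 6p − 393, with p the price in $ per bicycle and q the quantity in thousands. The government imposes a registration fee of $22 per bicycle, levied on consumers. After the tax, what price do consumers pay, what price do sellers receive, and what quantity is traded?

Consumers pay $88; sellers receive $66; quantity = 3.

Without the tax, 443 − 5p = 6p − 393 gives 11p = 836, so p* = $76 and q* = 63.
With the tax collected from consumers, demand (in seller-price terms) shifts: qd = 443 − 5(p + 22).
Solving gives q = 3 with consumers paying $88 and sellers receiving $66 (the $22 wedge).
The less price-elastic side of the market bears the larger share of a per-unit tax.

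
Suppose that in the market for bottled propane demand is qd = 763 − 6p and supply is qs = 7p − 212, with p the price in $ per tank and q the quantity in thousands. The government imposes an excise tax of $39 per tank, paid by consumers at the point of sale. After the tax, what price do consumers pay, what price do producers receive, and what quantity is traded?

Consumers pay $96; producers receive $57; quantity = 187.

Without the tax, 763 − 6p = 7p − 212 gives 13p = 975, so p* = $75 and q* = 313.
With the tax collected from consumers, demand (in seller-price terms) shifts: qd = 763 − 6(p + 39).
New equilibrium: consumers pay $96, producers receive $57, q = 187. (Wedge: pb − ps = 39.)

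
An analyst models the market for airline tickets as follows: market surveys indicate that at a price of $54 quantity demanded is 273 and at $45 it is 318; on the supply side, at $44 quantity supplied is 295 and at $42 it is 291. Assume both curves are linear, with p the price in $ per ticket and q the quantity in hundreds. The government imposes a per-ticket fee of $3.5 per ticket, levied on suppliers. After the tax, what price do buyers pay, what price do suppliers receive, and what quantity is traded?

Demand slope: (318 − 273)/(45 − 54) = -5, so qd = 543 − 5p.
Supply slope: (291 − 295)/(42 − 44) = 2, so qs = 2p + 207.
Before the tax: set 543 − 5p = 2p + 207 → p* = $48, q* = 303.
With the tax collected from suppliers, supply shifts: qs = 2(p − 3.5) + 207.
Solving gives q = 298 with buyers paying $49 and suppliers receiving $45.5 (the $3.5 wedge).
The less price-elastic side of the market bears the larger share of a per-unit tax.

Buyers pay $49; suppliers receive $45.5; quantity = 298.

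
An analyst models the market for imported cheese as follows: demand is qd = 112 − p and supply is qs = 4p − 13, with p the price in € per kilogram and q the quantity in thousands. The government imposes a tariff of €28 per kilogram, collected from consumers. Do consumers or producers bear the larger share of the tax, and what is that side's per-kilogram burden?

Consumers bear the larger share: €22.4 per kilogram.

Without the tax, 112 − p = 4p − 13 gives 5p = 125, so p* = €25 and q* = 87.
With the tax collected from consumers, demand (in seller-price terms) shifts: qd = 112 − (p + 28).
Solving gives q = 64.6 with consumers paying €47.4 and producers receiving €19.4 (the €28 wedge).
Per-kilogram burden: consumers €22.4, producers €5.6.
Consumers take the larger share because demand is less price-elastic here (demand slope 1 vs supply slope 4).
The less price-elastic side of the market bears the larger share of a per-unit tax.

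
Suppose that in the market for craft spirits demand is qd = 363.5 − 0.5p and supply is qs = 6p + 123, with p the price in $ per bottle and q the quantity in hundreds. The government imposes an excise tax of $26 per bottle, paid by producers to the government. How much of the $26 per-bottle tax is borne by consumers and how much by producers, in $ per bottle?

Before the tax: set 363.5 − 0.5p = 6p + 123 → p* = $37, q* = 345.
With the tax collected from producers, supply shifts: qs = 6(p − 26) + 123.
Solving gives q = 333 with consumers paying $61 and producers receiving $35 (the $26 wedge).
Burden on consumers: $24; on producers: $2. (They sum to $26.)
The less price-elastic side of the market bears the larger share of a per-unit tax.

Consumers bear $24 per bottle; producers bear $2 per bottle.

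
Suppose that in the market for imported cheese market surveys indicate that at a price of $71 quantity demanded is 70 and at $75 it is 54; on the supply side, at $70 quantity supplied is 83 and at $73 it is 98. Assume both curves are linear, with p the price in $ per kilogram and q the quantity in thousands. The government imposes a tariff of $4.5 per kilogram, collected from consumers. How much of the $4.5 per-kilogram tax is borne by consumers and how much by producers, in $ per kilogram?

Consumers bear $2.5 per kilogram; producers bear $2 per kilogram.

Demand slope: (54 − 70)/(75 − 71) = -4, so qd = 354 − 4p.
Supply slope: (98 − 83)/(73 − 70) = 5, so qs = 5p − 267.
Before the tax: set 354 − 4p = 5p − 267 → p* = $69, q* = 78.
With the tax collected from consumers, demand (in seller-price terms) shifts: qd = 354 − 4(p + 4.5).
Solving gives q = 68 with consumers paying $71.5 and producers receiving $67 (the $4.5 wedge).
Burden on consumers: $2.5; on producers: $2. (They sum to $4.5.)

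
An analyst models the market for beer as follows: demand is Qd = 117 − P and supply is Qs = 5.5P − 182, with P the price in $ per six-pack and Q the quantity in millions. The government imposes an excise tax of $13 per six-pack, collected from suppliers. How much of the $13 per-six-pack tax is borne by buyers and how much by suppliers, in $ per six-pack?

Before the tax: set 117 − P = 5.5P − 182 → P* = $46, Q* = 71.
With the tax collected from suppliers, supply shifts: Qs = 5.5(P − 13) − 182.
New equilibrium: buyers pay $57, suppliers receive $44, Q = 60. (Wedge: Pb − Ps = 13.)
Burden on buyers: $11; on suppliers: $2. (They sum to $13.)
The less price-elastic side of the market bears the larger share of a per-unit tax.

Buyers bear $11 per six-pack; suppliers bear $2 per six-pack.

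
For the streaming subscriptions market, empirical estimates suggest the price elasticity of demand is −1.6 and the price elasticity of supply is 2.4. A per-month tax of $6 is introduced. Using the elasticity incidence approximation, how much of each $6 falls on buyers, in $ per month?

Buyers bear ≈ $3.6 per month.

Incidence ratio: buyers' share ≈ εs / (εs + |εd|) = 2.4 / (2.4 + 1.6) = 0.6.
So buyers bear ≈ 0.6 × $6 = $3.6; sellers bear $2.4.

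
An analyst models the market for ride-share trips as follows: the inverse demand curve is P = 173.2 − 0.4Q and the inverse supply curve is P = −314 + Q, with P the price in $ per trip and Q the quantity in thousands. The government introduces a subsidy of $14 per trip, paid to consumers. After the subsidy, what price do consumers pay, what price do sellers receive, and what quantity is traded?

Inverting to Q(P) form: Qd = 433 − 2.5P; Qs = P + 314.
Without the subsidy, 433 − 2.5P = P + 314 gives 3.5P = 119, so P* = $34 and Q* = 348.
With a per-unit subsidy paid to consumers, each effectively pays P − 14, so demand becomes Qd = 433 − 2.5(P − 14).
Solving gives Q = 358 with consumers paying $30 and sellers receiving $44 (the $14 wedge).

Consumers pay $30; sellers receive $44; quantity = 358.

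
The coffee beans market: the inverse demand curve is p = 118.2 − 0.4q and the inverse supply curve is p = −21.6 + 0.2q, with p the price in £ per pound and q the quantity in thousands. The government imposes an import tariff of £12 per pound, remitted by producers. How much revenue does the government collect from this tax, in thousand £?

Tax revenue = £2556 thousand.

Rewrite in direct form: qd = 295.5 − 2.5p and qs = 5p + 108.
Before the tax: set 295.5 − 2.5p = 5p + 108 → p* = £25, q* = 233.
With the tax collected from producers, supply shifts: qs = 5(p − 12) + 108.
New equilibrium: consumers pay £33, producers receive £21, q = 213. (Wedge: pb − ps = 12.)
Revenue = t · Q = 12 · 213 = £2556.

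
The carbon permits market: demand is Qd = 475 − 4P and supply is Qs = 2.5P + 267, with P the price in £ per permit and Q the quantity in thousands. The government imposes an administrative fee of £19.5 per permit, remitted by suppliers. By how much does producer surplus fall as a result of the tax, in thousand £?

Without the tax, 475 − 4P = 2.5P + 267 gives 6.5P = 208, so P* = £32 and Q* = 347.
With the tax collected from suppliers, supply shifts: Qs = 2.5(P − 19.5) + 267.
Solving gives Q = 317 with consumers paying £39.5 and suppliers receiving £20 (the £19.5 wedge).
ΔPS is the trapezoid between Q = 317 and Q = 347 of height £12: ½ · (347 + 317) · 12 = £3984.

Producer surplus falls by £3984 thousand.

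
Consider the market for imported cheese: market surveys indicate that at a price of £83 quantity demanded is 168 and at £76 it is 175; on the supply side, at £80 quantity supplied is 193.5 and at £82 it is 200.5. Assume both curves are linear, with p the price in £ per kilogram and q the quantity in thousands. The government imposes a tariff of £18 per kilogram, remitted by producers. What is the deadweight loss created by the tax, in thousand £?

Deadweight loss = £126 thousand.

Demand slope: (175 − 168)/(76 − 83) = -1, so qd = 251 − p.
Supply slope: (200.5 − 193.5)/(82 − 80) = 3.5, so qs = 3.5p − 86.5.
Without the tax, 251 − p = 3.5p − 86.5 gives 4.5p = 337.5, so p* = £75 and q* = 176.
With the tax collected from producers, supply shifts: qs = 3.5(p − 18) − 86.5.
Solving gives q = 162 with consumers paying £89 and producers receiving £71 (the £18 wedge).
Quantity falls by |ΔQ| = |176 − 162| = 14.
DWL = ½ · t · |ΔQ| = ½ · 18 · 14 = £126.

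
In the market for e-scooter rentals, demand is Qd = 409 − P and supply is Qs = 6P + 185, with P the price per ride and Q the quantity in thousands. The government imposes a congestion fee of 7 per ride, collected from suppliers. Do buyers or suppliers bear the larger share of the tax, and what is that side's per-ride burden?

Without the tax, 409 − P = 6P + 185 gives 7P = 224, so P* = 32 and Q* = 377.
With the tax collected from suppliers, supply shifts: Qs = 6(P − 7) + 185.
Solving gives Q = 371 with buyers paying 38 and suppliers receiving 31 (the 7 wedge).
Per-ride burden: buyers 6, suppliers 1.
Buyers take the larger share because demand is less price-elastic here (demand slope 1 vs supply slope 6).
The less price-elastic side of the market bears the larger share of a per-unit tax.

Buyers bear the larger share: 6 per ride.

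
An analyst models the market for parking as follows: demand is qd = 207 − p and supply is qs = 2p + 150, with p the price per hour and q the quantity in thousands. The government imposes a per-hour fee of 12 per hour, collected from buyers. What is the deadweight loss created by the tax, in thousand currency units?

Without the tax, 207 − p = 2p + 150 gives 3p = 57, so p* = 19 and q* = 188.
With the tax collected from buyers, demand (in seller-price terms) shifts: qd = 207 − (p + 12).
Solving gives q = 180 with buyers paying 27 and suppliers receiving 15 (the 12 wedge).
Quantity falls by |ΔQ| = |188 − 180| = 8.
DWL = ½ · t · |ΔQ| = ½ · 12 · 8 = 48.

Deadweight loss = 48 thousand.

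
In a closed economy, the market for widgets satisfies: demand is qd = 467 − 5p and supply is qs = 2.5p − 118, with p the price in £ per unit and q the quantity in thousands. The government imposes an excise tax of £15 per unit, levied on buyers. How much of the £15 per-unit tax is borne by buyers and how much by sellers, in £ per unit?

Buyers bear £5 per unit; sellers bear £10 per unit.

Before the tax: set 467 − 5p = 2.5p − 118 → p* = £78, q* = 77.
With the tax collected from buyers, demand (in seller-price terms) shifts: qd = 467 − 5(p + 15).
New equilibrium: buyers pay £83, sellers receive £68, q = 52. (Wedge: pb − ps = 15.)
Burden on buyers: £5; on sellers: £10. (They sum to £15.)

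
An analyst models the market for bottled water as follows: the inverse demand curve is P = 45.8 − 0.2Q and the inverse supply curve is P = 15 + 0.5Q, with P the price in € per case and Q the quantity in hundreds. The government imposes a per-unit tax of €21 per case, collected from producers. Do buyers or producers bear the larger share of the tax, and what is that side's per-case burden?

Producers bear the larger share: €15 per case.

Rewrite in direct form: Qd = 229 − 5P and Qs = 2P − 30.
Before the tax: set 229 − 5P = 2P − 30 → P* = €37, Q* = 44.
With the tax collected from producers, supply shifts: Qs = 2(P − 21) − 30.
Solving gives Q = 14 with buyers paying €43 and producers receiving €22 (the €21 wedge).
Per-case burden: buyers €6, producers €15.
Producers take the larger share because supply is less price-elastic here (demand slope 5 vs supply slope 2).
The less price-elastic side of the market bears the larger share of a per-unit tax.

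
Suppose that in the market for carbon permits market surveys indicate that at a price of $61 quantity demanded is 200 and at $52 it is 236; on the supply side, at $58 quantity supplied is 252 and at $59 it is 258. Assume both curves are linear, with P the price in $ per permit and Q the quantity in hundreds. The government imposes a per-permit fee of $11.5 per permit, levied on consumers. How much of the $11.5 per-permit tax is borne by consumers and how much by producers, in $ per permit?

Demand slope: (236 − 200)/(52 − 61) = -4, so Qd = 444 − 4P.
Supply slope: (258 − 252)/(59 − 58) = 6, so Qs = 6P − 96.
Before the tax: set 444 − 4P = 6P − 96 → P* = $54, Q* = 228.
With the tax collected from consumers, demand (in seller-price terms) shifts: Qd = 444 − 4(P + 11.5).
Solving gives Q = 200.4 with consumers paying $60.9 and producers receiving $49.4 (the $11.5 wedge).
Burden on consumers: $6.9; on producers: $4.6. (They sum to $11.5.)
The less price-elastic side of the market bears the larger share of a per-unit tax.

Consumers bear $6.9 per permit; producers bear $4.6 per permit.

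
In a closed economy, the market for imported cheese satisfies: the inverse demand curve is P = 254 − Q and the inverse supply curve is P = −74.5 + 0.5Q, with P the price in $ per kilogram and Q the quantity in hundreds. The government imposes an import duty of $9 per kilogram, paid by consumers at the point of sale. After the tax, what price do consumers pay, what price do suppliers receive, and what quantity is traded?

Rewrite in direct form: Qd = 254 − P and Qs = 2P + 149.
Without the tax, 254 − P = 2P + 149 gives 3P = 105, so P* = $35 and Q* = 219.
With the tax collected from consumers, demand (in seller-price terms) shifts: Qd = 254 − (P + 9).
New equilibrium: consumers pay $41, suppliers receive $32, Q = 213. (Wedge: Pb − Ps = 9.)

Consumers pay $41; suppliers receive $32; quantity = 213.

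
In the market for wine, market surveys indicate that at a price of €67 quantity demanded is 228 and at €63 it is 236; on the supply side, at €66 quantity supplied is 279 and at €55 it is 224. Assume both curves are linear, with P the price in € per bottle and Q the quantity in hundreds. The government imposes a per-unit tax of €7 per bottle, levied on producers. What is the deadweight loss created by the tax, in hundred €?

Deadweight loss = €35 hundred.

Demand slope: (236 − 228)/(63 − 67) = -2, so Qd = 362 − 2P.
Supply slope: (224 − 279)/(55 − 66) = 5, so Qs = 5P − 51.
Before the tax: set 362 − 2P = 5P − 51 → P* = €59, Q* = 244.
With the tax collected from producers, supply shifts: Qs = 5(P − 7) − 51.
Solving gives Q = 234 with buyers paying €64 and producers receiving €57 (the €7 wedge).
Quantity falls by |ΔQ| = |244 − 234| = 10.
DWL = ½ · t · |ΔQ| = ½ · 7 · 10 = €35.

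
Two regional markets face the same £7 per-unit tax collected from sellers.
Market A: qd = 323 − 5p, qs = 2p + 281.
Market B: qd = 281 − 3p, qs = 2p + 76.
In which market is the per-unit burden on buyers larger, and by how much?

Market B, by £0.8.

Market A: pre-tax p* = £6, q* = 293; post-tax q = 283; per-unit burden on buyers = £2.
Market B: pre-tax p* = £41, q* = 158; post-tax q = 149.6; per-unit burden on buyers = £2.8.
Difference: £2 vs £2.8 → market B is larger by £0.8.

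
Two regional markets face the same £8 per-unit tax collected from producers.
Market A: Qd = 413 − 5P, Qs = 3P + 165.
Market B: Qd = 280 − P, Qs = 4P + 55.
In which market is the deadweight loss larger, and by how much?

Market A, by £34.4.

Market A: pre-tax P* = £31, Q* = 258; post-tax Q = 243; deadweight loss = £60.
Market B: pre-tax P* = £45, Q* = 235; post-tax Q = 228.6; deadweight loss = £25.6.
Difference: £60 vs £25.6 → market A is larger by £34.4.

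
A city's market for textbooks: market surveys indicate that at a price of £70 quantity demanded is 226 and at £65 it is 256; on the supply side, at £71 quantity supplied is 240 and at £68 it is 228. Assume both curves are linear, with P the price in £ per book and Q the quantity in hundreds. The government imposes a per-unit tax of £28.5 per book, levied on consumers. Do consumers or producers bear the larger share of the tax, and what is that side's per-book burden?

Producers bear the larger share: £17.1 per book.

Demand slope: (256 − 226)/(65 − 70) = -6, so Qd = 646 − 6P.
Supply slope: (228 − 240)/(68 − 71) = 4, so Qs = 4P − 44.
Before the tax: set 646 − 6P = 4P − 44 → P* = £69, Q* = 232.
With the tax collected from consumers, demand (in seller-price terms) shifts: Qd = 646 − 6(P + 28.5).
New equilibrium: consumers pay £80.4, producers receive £51.9, Q = 163.6. (Wedge: Pb − Ps = 28.5.)
Per-book burden: consumers £11.4, producers £17.1.
Producers take the larger share because supply is less price-elastic here (demand slope 6 vs supply slope 4).
The less price-elastic side of the market bears the larger share of a per-unit tax.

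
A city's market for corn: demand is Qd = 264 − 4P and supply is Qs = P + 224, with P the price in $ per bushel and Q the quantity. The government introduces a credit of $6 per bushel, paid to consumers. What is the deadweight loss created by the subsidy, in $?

Before the subsidy: set 264 − 4P = P + 224 → P* = $8, Q* = 232.
With a per-unit subsidy paid to consumers, each effectively pays P − 6, so demand becomes Qd = 264 − 4(P − 6).
Solving gives Q = 236.8 with consumers paying $6.8 and producers receiving $12.8 (the $6 wedge).
Quantity rises by |ΔQ| = |232 − 236.8| = 4.8.
DWL = ½ · t · |ΔQ| = ½ · 6 · 4.8 = $14.4.

Deadweight loss = $14.4.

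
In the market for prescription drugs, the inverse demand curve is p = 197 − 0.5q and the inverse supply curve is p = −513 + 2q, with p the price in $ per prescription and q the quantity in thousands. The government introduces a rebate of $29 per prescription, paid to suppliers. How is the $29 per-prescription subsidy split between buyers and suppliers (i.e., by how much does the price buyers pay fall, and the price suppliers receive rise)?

Rewrite in direct form: qd = 394 − 2p and qs = 0.5p + 256.5.
Without the subsidy, 394 − 2p = 0.5p + 256.5 gives 2.5p = 137.5, so p* = $55 and q* = 284.
With a per-unit subsidy paid to suppliers, each receives p + 29 per unit sold, so supply becomes qs = 0.5(p + 29) + 256.5.
Solving gives q = 295.6 with buyers paying $49.2 and suppliers receiving $78.2 (the $29 wedge).
Gain to buyers: $5.8; to suppliers: $23.2. (They sum to $29.)

Buyers gain $5.8 per prescription; suppliers gain $23.2 per prescription.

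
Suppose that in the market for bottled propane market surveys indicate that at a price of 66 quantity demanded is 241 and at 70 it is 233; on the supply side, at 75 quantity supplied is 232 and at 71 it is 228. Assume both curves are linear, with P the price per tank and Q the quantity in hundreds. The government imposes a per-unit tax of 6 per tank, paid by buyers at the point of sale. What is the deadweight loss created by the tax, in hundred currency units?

Deadweight loss = 12 hundred.

Demand slope: (233 − 241)/(70 − 66) = -2, so Qd = 373 − 2P.
Supply slope: (228 − 232)/(71 − 75) = 1, so Qs = P + 157.
Without the tax, 373 − 2P = P + 157 gives 3P = 216, so P* = 72 and Q* = 229.
With the tax collected from buyers, demand (in seller-price terms) shifts: Qd = 373 − 2(P + 6).
New equilibrium: buyers pay 74, sellers receive 68, Q = 225. (Wedge: Pb − Ps = 6.)
Quantity falls by |ΔQ| = |229 − 225| = 4.
DWL = ½ · t · |ΔQ| = ½ · 6 · 4 = 12.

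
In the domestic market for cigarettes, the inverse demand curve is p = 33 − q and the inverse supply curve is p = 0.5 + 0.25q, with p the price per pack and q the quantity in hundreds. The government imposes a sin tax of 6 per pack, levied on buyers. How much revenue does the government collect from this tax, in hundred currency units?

Tax revenue = 127.2 hundred.

Rewrite in direct form: qd = 33 − p and qs = 4p − 2.
Without the tax, 33 − p = 4p − 2 gives 5p = 35, so p* = 7 and q* = 26.
With the tax collected from buyers, demand (in seller-price terms) shifts: qd = 33 − (p + 6).
Solving gives q = 21.2 with buyers paying 11.8 and producers receiving 5.8 (the 6 wedge).
Revenue = t · Q = 6 · 21.2 = 127.2.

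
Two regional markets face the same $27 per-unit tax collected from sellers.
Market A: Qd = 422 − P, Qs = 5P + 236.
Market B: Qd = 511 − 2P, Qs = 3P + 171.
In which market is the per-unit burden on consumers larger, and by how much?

Market A, by $6.3.

Market A: pre-tax P* = $31, Q* = 391; post-tax Q = 368.5; per-unit burden on consumers = $22.5.
Market B: pre-tax P* = $68, Q* = 375; post-tax Q = 342.6; per-unit burden on consumers = $16.2.
Difference: $22.5 vs $16.2 → market A is larger by $6.3.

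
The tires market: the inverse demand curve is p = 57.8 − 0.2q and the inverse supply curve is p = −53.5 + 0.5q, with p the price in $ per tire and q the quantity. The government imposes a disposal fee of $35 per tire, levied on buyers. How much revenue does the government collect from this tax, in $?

Inverting to q(p) form: qd = 289 − 5p; qs = 2p + 107.
Without the tax, 289 − 5p = 2p + 107 gives 7p = 182, so p* = $26 and q* = 159.
With the tax collected from buyers, demand (in seller-price terms) shifts: qd = 289 − 5(p + 35).
Solving gives q = 109 with buyers paying $36 and sellers receiving $1 (the $35 wedge).
Revenue = t · Q = 35 · 109 = $3815.

Tax revenue = $3815.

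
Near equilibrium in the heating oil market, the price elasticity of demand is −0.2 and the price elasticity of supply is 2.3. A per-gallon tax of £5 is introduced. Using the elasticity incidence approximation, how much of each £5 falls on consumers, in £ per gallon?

Consumers bear ≈ £4.6 per gallon.

Incidence ratio: consumers' share ≈ εs / (εs + |εd|) = 2.3 / (2.3 + 0.2) = 0.92.
So consumers bear ≈ 0.92 × £5 = £4.6; suppliers bear £0.4.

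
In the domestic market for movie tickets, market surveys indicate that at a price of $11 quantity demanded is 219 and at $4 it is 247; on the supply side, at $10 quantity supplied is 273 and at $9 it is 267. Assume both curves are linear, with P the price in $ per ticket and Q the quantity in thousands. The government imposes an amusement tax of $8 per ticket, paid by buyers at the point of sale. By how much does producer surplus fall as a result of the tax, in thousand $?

Demand slope: (247 − 219)/(4 − 11) = -4, so Qd = 263 − 4P.
Supply slope: (267 − 273)/(9 − 10) = 6, so Qs = 6P + 213.
Without the tax, 263 − 4P = 6P + 213 gives 10P = 50, so P* = $5 and Q* = 243.
With the tax collected from buyers, demand (in seller-price terms) shifts: Qd = 263 − 4(P + 8).
New equilibrium: buyers pay $9.8, producers receive $1.8, Q = 223.8. (Wedge: Pb − Ps = 8.)
ΔPS is the trapezoid between Q = 223.8 and Q = 243 of height $3.2: ½ · (243 + 223.8) · 3.2 = $746.88.

Producer surplus falls by $746.88 thousand.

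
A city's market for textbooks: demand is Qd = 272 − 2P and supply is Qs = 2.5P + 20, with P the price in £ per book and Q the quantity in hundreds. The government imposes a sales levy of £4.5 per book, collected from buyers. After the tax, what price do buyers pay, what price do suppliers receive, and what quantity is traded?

Buyers pay £58.5; suppliers receive £54; quantity = 155.

Without the tax, 272 − 2P = 2.5P + 20 gives 4.5P = 252, so P* = £56 and Q* = 160.
With the tax collected from buyers, demand (in seller-price terms) shifts: Qd = 272 − 2(P + 4.5).
New equilibrium: buyers pay £58.5, suppliers receive £54, Q = 155. (Wedge: Pb − Ps = 4.5.)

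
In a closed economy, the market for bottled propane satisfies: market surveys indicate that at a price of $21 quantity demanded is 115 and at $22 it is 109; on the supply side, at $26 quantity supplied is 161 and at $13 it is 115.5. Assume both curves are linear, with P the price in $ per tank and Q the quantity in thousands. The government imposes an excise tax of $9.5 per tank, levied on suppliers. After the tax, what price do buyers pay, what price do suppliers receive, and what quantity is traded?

Buyers pay $21.5; suppliers receive $12; quantity = 112.

Demand slope: (109 − 115)/(22 − 21) = -6, so Qd = 241 − 6P.
Supply slope: (115.5 − 161)/(13 − 26) = 3.5, so Qs = 3.5P + 70.
Before the tax: set 241 − 6P = 3.5P + 70 → P* = $18, Q* = 133.
With the tax collected from suppliers, supply shifts: Qs = 3.5(P − 9.5) + 70.
New equilibrium: buyers pay $21.5, suppliers receive $12, Q = 112. (Wedge: Pb − Ps = 9.5.)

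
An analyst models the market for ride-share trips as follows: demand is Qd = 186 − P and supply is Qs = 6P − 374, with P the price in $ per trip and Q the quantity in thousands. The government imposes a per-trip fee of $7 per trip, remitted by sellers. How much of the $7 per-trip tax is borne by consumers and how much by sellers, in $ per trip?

Without the tax, 186 − P = 6P − 374 gives 7P = 560, so P* = $80 and Q* = 106.
With the tax collected from sellers, supply shifts: Qs = 6(P − 7) − 374.
Solving gives Q = 100 with consumers paying $86 and sellers receiving $79 (the $7 wedge).
Burden on consumers: $6; on sellers: $1. (They sum to $7.)
The less price-elastic side of the market bears the larger share of a per-unit tax.

Consumers bear $6 per trip; sellers bear $1 per trip.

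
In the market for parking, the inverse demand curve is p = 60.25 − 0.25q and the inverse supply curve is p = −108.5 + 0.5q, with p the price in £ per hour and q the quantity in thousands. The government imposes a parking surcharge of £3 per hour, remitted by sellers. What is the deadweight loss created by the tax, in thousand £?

Inverting to q(p) form: qd = 241 − 4p; qs = 2p + 217.
Without the tax, 241 − 4p = 2p + 217 gives 6p = 24, so p* = £4 and q* = 225.
With the tax collected from sellers, supply shifts: qs = 2(p − 3) + 217.
Solving gives q = 221 with consumers paying £5 and sellers receiving £2 (the £3 wedge).
Quantity falls by |ΔQ| = |225 − 221| = 4.
DWL = ½ · t · |ΔQ| = ½ · 3 · 4 = £6.

Deadweight loss = £6 thousand.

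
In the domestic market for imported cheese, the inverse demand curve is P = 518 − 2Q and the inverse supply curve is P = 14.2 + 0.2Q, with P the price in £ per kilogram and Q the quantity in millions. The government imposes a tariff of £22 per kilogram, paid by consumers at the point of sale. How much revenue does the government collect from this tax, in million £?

Rewrite in direct form: Qd = 259 − 0.5P and Qs = 5P − 71.
Before the tax: set 259 − 0.5P = 5P − 71 → P* = £60, Q* = 229.
With the tax collected from consumers, demand (in seller-price terms) shifts: Qd = 259 − 0.5(P + 22).
Solving gives Q = 219 with consumers paying £80 and sellers receiving £58 (the £22 wedge).
Revenue = t · Q = 22 · 219 = £4818.

Tax revenue = £4818 million.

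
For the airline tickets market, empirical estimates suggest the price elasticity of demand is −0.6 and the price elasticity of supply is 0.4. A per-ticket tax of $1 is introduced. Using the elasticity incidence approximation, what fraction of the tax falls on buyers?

Buyers' share ≈ 0.4.

Incidence ratio: buyers' share ≈ εs / (εs + |εd|) = 0.4 / (0.4 + 0.6) = 0.4.
Supply is the less elastic side, so buyers bear the smaller share.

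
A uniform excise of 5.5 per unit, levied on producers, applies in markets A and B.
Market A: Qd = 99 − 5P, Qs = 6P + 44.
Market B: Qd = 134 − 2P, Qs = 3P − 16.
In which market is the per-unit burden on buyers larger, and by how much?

Market B, by 0.3.

Market A: pre-tax P* = 5, Q* = 74; post-tax Q = 59; per-unit burden on buyers = 3.
Market B: pre-tax P* = 30, Q* = 74; post-tax Q = 67.4; per-unit burden on buyers = 3.3.
Difference: 3 vs 3.3 → market B is larger by 0.3.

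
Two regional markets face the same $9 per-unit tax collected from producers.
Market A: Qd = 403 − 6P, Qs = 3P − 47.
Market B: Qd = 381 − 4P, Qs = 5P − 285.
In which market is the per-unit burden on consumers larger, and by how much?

Market B, by $2.

Market A: pre-tax P* = $50, Q* = 103; post-tax Q = 85; per-unit burden on consumers = $3.
Market B: pre-tax P* = $74, Q* = 85; post-tax Q = 65; per-unit burden on consumers = $5.
Difference: $3 vs $5 → market B is larger by $2.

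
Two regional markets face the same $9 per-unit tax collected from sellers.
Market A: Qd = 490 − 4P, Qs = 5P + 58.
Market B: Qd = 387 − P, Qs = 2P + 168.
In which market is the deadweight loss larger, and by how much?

Market A, by $63.

Market A: pre-tax P* = $48, Q* = 298; post-tax Q = 278; deadweight loss = $90.
Market B: pre-tax P* = $73, Q* = 314; post-tax Q = 308; deadweight loss = $27.
Difference: $90 vs $27 → market A is larger by $63.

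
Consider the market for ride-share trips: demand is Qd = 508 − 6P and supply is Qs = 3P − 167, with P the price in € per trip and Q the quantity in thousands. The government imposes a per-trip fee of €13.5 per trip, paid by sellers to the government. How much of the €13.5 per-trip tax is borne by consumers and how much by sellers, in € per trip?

Before the tax: set 508 − 6P = 3P − 167 → P* = €75, Q* = 58.
With the tax collected from sellers, supply shifts: Qs = 3(P − 13.5) − 167.
New equilibrium: consumers pay €79.5, sellers receive €66, Q = 31. (Wedge: Pb − Ps = 13.5.)
Burden on consumers: €4.5; on sellers: €9. (They sum to €13.5.)

Consumers bear €4.5 per trip; sellers bear €9 per trip.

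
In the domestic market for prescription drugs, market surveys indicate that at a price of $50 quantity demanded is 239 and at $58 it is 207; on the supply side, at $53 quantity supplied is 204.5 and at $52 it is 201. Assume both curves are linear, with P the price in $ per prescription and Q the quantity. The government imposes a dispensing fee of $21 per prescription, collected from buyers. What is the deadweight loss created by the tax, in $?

Deadweight loss = $411.6.

Demand slope: (207 − 239)/(58 − 50) = -4, so Qd = 439 − 4P.
Supply slope: (201 − 204.5)/(52 − 53) = 3.5, so Qs = 3.5P + 19.
Before the tax: set 439 − 4P = 3.5P + 19 → P* = $56, Q* = 215.
With the tax collected from buyers, demand (in seller-price terms) shifts: Qd = 439 − 4(P + 21).
New equilibrium: buyers pay $65.8, suppliers receive $44.8, Q = 175.8. (Wedge: Pb − Ps = 21.)
Quantity falls by |ΔQ| = |215 − 175.8| = 39.2.
DWL = ½ · t · |ΔQ| = ½ · 21 · 39.2 = $411.6.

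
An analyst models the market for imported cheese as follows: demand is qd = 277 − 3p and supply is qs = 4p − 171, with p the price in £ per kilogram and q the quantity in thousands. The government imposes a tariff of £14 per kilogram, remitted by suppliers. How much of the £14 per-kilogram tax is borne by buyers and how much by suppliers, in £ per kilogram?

Buyers bear £8 per kilogram; suppliers bear £6 per kilogram.

Without the tax, 277 − 3p = 4p − 171 gives 7p = 448, so p* = £64 and q* = 85.
With the tax collected from suppliers, supply shifts: qs = 4(p − 14) − 171.
Solving gives q = 61 with buyers paying £72 and suppliers receiving £58 (the £14 wedge).
Burden on buyers: £8; on suppliers: £6. (They sum to £14.)
The less price-elastic side of the market bears the larger share of a per-unit tax.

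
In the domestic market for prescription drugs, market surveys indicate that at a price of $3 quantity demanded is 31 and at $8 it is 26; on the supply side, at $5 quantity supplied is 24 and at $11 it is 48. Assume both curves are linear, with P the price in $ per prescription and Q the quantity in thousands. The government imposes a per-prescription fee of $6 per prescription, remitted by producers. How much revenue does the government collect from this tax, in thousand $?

Demand slope: (26 − 31)/(8 − 3) = -1, so Qd = 34 − P.
Supply slope: (48 − 24)/(11 − 5) = 4, so Qs = 4P + 4.
Before the tax: set 34 − P = 4P + 4 → P* = $6, Q* = 28.
With the tax collected from producers, supply shifts: Qs = 4(P − 6) + 4.
Solving gives Q = 23.2 with consumers paying $10.8 and producers receiving $4.8 (the $6 wedge).
Revenue = t · Q = 6 · 23.2 = $139.2.

Tax revenue = $139.2 thousand.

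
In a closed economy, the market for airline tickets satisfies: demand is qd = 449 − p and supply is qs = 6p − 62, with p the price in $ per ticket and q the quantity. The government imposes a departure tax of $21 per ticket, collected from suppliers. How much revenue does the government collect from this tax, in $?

Tax revenue = $7518.

Without the tax, 449 − p = 6p − 62 gives 7p = 511, so p* = $73 and q* = 376.
With the tax collected from suppliers, supply shifts: qs = 6(p − 21) − 62.
New equilibrium: buyers pay $91, suppliers receive $70, q = 358. (Wedge: pb − ps = 21.)
Revenue = t · Q = 21 · 358 = $7518.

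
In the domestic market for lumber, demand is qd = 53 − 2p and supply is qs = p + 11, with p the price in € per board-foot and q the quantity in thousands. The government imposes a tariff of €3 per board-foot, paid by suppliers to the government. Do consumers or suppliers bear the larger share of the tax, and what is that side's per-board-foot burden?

Before the tax: set 53 − 2p = p + 11 → p* = €14, q* = 25.
With the tax collected from suppliers, supply shifts: qs = (p − 3) + 11.
New equilibrium: consumers pay €15, suppliers receive €12, q = 23. (Wedge: pb − ps = 3.)
Per-board-foot burden: consumers €1, suppliers €2.
Suppliers take the larger share because supply is less price-elastic here (demand slope 2 vs supply slope 1).

Suppliers bear the larger share: €2 per board-foot.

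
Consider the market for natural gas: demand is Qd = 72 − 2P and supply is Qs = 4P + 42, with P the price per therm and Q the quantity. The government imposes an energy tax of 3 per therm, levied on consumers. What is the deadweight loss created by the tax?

Before the tax: set 72 − 2P = 4P + 42 → P* = 5, Q* = 62.
With the tax collected from consumers, demand (in seller-price terms) shifts: Qd = 72 − 2(P + 3).
Solving gives Q = 58 with consumers paying 7 and sellers receiving 4 (the 3 wedge).
Quantity falls by |ΔQ| = |62 − 58| = 4.
DWL = ½ · t · |ΔQ| = ½ · 3 · 4 = 6.

Deadweight loss = 6.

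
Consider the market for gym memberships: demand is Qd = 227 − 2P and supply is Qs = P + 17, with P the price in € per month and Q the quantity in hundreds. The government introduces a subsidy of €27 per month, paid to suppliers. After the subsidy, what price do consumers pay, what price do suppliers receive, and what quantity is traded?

Consumers pay €61; suppliers receive €88; quantity = 105.

Without the subsidy, 227 − 2P = P + 17 gives 3P = 210, so P* = €70 and Q* = 87.
With a per-unit subsidy paid to suppliers, each receives P + 27 per unit sold, so supply becomes Qs = (P + 27) + 17.
New equilibrium: consumers pay €61, suppliers receive €88, Q = 105. (Wedge: Pb − Ps = −27.)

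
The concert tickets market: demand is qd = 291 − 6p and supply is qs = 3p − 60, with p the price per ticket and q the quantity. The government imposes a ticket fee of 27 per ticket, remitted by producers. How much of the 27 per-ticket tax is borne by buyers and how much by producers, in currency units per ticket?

Buyers bear 9 per ticket; producers bear 18 per ticket.

Without the tax, 291 − 6p = 3p − 60 gives 9p = 351, so p* = 39 and q* = 57.
With the tax collected from producers, supply shifts: qs = 3(p − 27) − 60.
Solving gives q = 3 with buyers paying 48 and producers receiving 21 (the 27 wedge).
Burden on buyers: 9; on producers: 18. (They sum to 27.)
The less price-elastic side of the market bears the larger share of a per-unit tax.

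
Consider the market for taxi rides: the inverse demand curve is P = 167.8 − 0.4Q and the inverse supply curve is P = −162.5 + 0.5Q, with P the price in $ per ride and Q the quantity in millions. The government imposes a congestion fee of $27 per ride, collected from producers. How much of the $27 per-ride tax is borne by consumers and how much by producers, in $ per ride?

Consumers bear $12 per ride; producers bear $15 per ride.

Inverting to Q(P) form: Qd = 419.5 − 2.5P; Qs = 2P + 325.
Without the tax, 419.5 − 2.5P = 2P + 325 gives 4.5P = 94.5, so P* = $21 and Q* = 367.
With the tax collected from producers, supply shifts: Qs = 2(P − 27) + 325.
New equilibrium: consumers pay $33, producers receive $6, Q = 337. (Wedge: Pb − Ps = 27.)
Burden on consumers: $12; on producers: $15. (They sum to $27.)
The less price-elastic side of the market bears the larger share of a per-unit tax.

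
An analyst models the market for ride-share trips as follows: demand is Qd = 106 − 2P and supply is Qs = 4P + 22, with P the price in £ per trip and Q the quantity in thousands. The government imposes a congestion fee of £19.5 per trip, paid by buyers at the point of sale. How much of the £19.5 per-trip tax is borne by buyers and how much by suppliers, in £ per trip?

Buyers bear £13 per trip; suppliers bear £6.5 per trip.

Before the tax: set 106 − 2P = 4P + 22 → P* = £14, Q* = 78.
With the tax collected from buyers, demand (in seller-price terms) shifts: Qd = 106 − 2(P + 19.5).
New equilibrium: buyers pay £27, suppliers receive £7.5, Q = 52. (Wedge: Pb − Ps = 19.5.)
Burden on buyers: £13; on suppliers: £6.5. (They sum to £19.5.)
The less price-elastic side of the market bears the larger share of a per-unit tax.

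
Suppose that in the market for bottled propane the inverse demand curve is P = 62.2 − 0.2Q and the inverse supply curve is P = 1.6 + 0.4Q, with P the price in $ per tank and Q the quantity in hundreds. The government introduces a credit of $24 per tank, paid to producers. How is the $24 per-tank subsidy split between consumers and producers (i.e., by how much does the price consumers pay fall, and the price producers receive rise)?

Consumers gain $8 per tank; producers gain $16 per tank.

Rewrite in direct form: Qd = 311 − 5P and Qs = 2.5P − 4.
Without the subsidy, 311 − 5P = 2.5P − 4 gives 7.5P = 315, so P* = $42 and Q* = 101.
With a per-unit subsidy paid to producers, each receives P + 24 per unit sold, so supply becomes Qs = 2.5(P + 24) − 4.
Solving gives Q = 141 with consumers paying $34 and producers receiving $58 (the $24 wedge).
Gain to consumers: $8; to producers: $16. (They sum to $24.)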